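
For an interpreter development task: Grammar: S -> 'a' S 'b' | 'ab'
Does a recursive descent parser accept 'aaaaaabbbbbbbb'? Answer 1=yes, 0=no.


Grammar accepts strings of the form a^n b^n (n >= 1)
Word: 'aaaaaabbbbbbbb'
Counting: 6 a's and 8 b's
Check: 6 == 8? No
Mismatch: a-count != b-count
Rejected

0


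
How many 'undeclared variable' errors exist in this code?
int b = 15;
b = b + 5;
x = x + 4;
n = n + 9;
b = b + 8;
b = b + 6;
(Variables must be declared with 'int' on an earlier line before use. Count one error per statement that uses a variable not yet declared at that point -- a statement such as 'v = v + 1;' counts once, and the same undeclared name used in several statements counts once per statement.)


Scanning code line by line:
  Line 1: declare 'b' -> declared = ['b']
  Line 2: use 'b' -> OK (declared)
  Line 3: use 'x' -> ERROR (undeclared)
  Line 4: use 'n' -> ERROR (undeclared)
  Line 5: use 'b' -> OK (declared)
  Line 6: use 'b' -> OK (declared)
Total undeclared variable errors: 2

2


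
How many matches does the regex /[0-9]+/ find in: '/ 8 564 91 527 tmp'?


Pattern: /[0-9]+/ (int literals)
Input: '/ 8 564 91 527 tmp'
Scanning for matches:
  Match 1: '8'
  Match 2: '564'
  Match 3: '91'
  Match 4: '527'
Total matches: 4

4


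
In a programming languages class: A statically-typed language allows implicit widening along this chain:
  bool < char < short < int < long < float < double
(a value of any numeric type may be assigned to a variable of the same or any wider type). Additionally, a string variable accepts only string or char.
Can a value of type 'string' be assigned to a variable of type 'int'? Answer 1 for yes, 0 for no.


Target variable type: int
Source value type: string
Rule: string cannot widen to any numeric type
Result: 0

0


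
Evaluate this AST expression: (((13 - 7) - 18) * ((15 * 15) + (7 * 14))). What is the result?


Expression: (((13 - 7) - 18) * ((15 * 15) + (7 * 14)))
Evaluating step by step:
  13 - 7 = 6
  6 - 18 = -12
  15 * 15 = 225
  7 * 14 = 98
  225 + 98 = 323
  -12 * 323 = -3876
Result: -3876

-3876


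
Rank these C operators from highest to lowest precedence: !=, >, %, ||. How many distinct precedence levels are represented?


Looking up precedence for each operator:
  != -> precedence 3
  > -> precedence 4
  % -> precedence 6
  || -> precedence 1
Sorted highest to lowest: %, >, !=, ||
Distinct precedence values: [6, 4, 3, 1]
Number of distinct levels: 4

4


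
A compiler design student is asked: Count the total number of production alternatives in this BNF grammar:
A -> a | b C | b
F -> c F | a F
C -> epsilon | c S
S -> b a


Counting alternatives per rule:
  A: 3 alternative(s)
  F: 2 alternative(s)
  C: 2 alternative(s)
  S: 1 alternative(s)
Sum: 3 + 2 + 2 + 1 = 8

8


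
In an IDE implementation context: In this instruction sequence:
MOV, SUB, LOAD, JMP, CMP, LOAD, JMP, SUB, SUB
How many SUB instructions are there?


Scanning instruction sequence for SUB:
  Position 1: MOV
  Position 2: SUB <- MATCH
  Position 3: LOAD
  Position 4: JMP
  Position 5: CMP
  Position 6: LOAD
  Position 7: JMP
  Position 8: SUB <- MATCH
  Position 9: SUB <- MATCH
Matches at positions: [2, 8, 9]
Total SUB count: 3

3


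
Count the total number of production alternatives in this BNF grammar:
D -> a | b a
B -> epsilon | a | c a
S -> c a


Counting alternatives per rule:
  D: 2 alternative(s)
  B: 3 alternative(s)
  S: 1 alternative(s)
Sum: 2 + 3 + 1 = 6

6


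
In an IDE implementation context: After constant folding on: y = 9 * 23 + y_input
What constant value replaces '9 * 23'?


Identifying constant sub-expression:
  Original: y = 9 * 23 + y_input
  9 and 23 are both compile-time constants
  Evaluating: 9 * 23 = 207
  After folding: y = 207 + y_input

207


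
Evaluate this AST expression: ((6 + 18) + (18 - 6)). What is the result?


Expression: ((6 + 18) + (18 - 6))
Evaluating step by step:
  6 + 18 = 24
  18 - 6 = 12
  24 + 12 = 36
Result: 36

36


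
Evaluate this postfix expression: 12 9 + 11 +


Processing tokens left to right:
Push 12, Push 9
Pop 12 and 9, compute 12 + 9 = 21, push 21
Push 11
Pop 21 and 11, compute 21 + 11 = 32, push 32
Stack result: 32

32


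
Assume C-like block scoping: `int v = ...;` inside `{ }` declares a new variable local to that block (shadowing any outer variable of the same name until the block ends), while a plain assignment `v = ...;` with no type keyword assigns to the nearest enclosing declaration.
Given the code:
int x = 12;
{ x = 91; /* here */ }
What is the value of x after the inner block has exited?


Analyzing scoping rules:
Outer scope: declares x = 12
Inner block: 'x = 91;' has no type keyword, so it is an assignment to the outer x (no shadowing)
The assignment changed the outer variable itself, so the new value persists after the block -> 91
Result: 91

91


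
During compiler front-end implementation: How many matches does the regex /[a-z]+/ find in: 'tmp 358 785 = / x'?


Pattern: /[a-z]+/ (identifiers)
Input: 'tmp 358 785 = / x'
Scanning for matches:
  Match 1: 'tmp'
  Match 2: 'x'
Total matches: 2

2


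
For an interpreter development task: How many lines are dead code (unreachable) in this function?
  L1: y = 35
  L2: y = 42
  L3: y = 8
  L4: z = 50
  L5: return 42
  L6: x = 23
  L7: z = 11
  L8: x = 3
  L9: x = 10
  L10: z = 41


Analyzing control flow:
  L1: reachable (before return)
  L2: reachable (before return)
  L3: reachable (before return)
  L4: reachable (before return)
  L5: reachable (return statement)
  L6: DEAD (after return at L5)
  L7: DEAD (after return at L5)
  L8: DEAD (after return at L5)
  L9: DEAD (after return at L5)
  L10: DEAD (after return at L5)
Return at L5, total lines = 10
Dead lines: L6 through L10
Count: 5

5


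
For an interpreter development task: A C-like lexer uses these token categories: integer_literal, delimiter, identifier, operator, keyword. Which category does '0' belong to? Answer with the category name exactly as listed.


Token: '0'
Checking categories:
  identifier: no
  integer_literal: YES
  operator: no
  keyword: no
  delimiter: no
Category: integer_literal

integer_literal


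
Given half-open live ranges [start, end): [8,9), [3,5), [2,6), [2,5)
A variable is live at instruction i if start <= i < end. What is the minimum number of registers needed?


Live ranges:
  Var0: [8, 9)
  Var1: [3, 5)
  Var2: [2, 6)
  Var3: [2, 5)
Sweep-line events (position, delta, active):
  pos=2 start -> active=1
  pos=2 start -> active=2
  pos=3 start -> active=3
  pos=5 end -> active=2
  pos=5 end -> active=1
  pos=6 end -> active=0
  pos=8 start -> active=1
  pos=9 end -> active=0
Maximum simultaneous active: 3
Minimum registers needed: 3

3


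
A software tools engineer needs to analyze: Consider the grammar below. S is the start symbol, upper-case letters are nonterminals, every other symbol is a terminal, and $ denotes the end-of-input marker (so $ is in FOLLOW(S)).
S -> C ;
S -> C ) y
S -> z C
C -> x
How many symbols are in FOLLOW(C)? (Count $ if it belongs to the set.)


S is the start symbol and does not occur in any rule body, so FOLLOW(S) = {$}.
Examining every occurrence of C in a rule body:
  S -> C ; : C is followed by terminal ';' -> add ';'
  S -> C ) y : C is followed by terminal ')' -> add ')'
  S -> z C : C is at the right end -> add FOLLOW(S) = {$}
  C -> x : C does not occur in the body -> contributes nothing
FOLLOW(C) = {), ;, $}
Count: 3

3


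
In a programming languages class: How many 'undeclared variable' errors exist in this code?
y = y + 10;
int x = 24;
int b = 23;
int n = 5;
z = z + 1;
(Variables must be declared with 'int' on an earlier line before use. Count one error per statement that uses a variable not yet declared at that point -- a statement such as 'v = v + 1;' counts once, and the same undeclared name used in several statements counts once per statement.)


Scanning code line by line:
  Line 1: use 'y' -> ERROR (undeclared)
  Line 2: declare 'x' -> declared = ['x']
  Line 3: declare 'b' -> declared = ['b', 'x']
  Line 4: declare 'n' -> declared = ['b', 'n', 'x']
  Line 5: use 'z' -> ERROR (undeclared)
Total undeclared variable errors: 2

2


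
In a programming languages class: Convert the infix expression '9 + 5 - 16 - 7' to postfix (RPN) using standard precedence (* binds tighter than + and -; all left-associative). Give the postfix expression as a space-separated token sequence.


Applying the shunting-yard algorithm:
  Operand 9 -> output
  Push '+' onto operator stack -> op-stack: [+]
  Operand 5 -> output
  See '-' (prec 1); top '+' (prec 1) >= it -> pop '+' to output
  Push '-' onto operator stack -> op-stack: [-]
  Operand 16 -> output
  See '-' (prec 1); top '-' (prec 1) >= it -> pop '-' to output
  Push '-' onto operator stack -> op-stack: [-]
  Operand 7 -> output
  End of input: pop '-' to output
Postfix result: 9 5 + 16 - 7 -

9 5 + 16 - 7 -


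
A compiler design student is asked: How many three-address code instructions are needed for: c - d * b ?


Expression: c - d * b
Generating three-address code (respecting * over +/- precedence):
  Instruction 1: t1 = d * b
  Instruction 2: t2 = c - t1
Total instructions: 2

2


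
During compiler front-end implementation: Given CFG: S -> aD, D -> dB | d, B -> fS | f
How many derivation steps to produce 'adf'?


Grammar: S -> aD, D -> dB | d, B -> fS | f
Deriving 'adf':
Step 1: S -> aD => aD
Step 2: D -> dB => adB
Step 3: B -> f => adf
Total derivation steps: 3

3


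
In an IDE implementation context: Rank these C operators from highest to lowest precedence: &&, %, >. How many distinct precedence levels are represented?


Looking up precedence for each operator:
  && -> precedence 2
  % -> precedence 6
  > -> precedence 4
Sorted highest to lowest: %, >, &&
Distinct precedence values: [6, 4, 2]
Number of distinct levels: 3

3


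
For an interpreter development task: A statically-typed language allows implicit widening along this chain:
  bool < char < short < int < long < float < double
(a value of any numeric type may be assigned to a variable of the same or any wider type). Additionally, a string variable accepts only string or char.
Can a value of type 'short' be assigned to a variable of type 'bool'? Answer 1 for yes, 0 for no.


Target variable type: bool
Source value type: short
Numeric ranks: short=2, bool=0
Widening allowed iff rank(source) <= rank(target): 2 <= 0? No
Result: 0

0


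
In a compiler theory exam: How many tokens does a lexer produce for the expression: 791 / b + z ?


Scanning '791 / b + z'
Token 1: '791' -> integer_literal
Token 2: '/' -> operator
Token 3: 'b' -> identifier
Token 4: '+' -> operator
Token 5: 'z' -> identifier
Total tokens: 5

5


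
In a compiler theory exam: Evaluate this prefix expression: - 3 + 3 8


Parsing prefix expression: - 3 + 3 8
Step 1: Innermost operation '+ 3 8'
  3 + 8 = 11
Step 2: Outer operation '- 3 [11]'
  3 - 11 = -8

-8


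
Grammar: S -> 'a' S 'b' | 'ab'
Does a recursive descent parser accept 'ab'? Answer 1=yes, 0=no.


Grammar accepts strings of the form a^n b^n (n >= 1)
Word: 'ab'
Counting: 1 a's and 1 b's
Check: 1 == 1? Yes
Derivation (S -> aSb applied 0 time(s), then S -> ab): S => ab
Accepted

1


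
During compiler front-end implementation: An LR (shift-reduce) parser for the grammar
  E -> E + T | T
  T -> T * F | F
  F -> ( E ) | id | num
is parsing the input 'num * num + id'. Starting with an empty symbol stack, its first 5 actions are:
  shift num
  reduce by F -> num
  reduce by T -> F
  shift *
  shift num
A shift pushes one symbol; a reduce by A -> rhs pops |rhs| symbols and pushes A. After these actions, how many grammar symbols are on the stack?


Tracking the symbol stack through each action:
  Action 1: shift 'num' : push -> stack = [num] (size 1)
  Action 2: reduce by F -> num : pop 1, push F -> stack = [F] (size 1)
  Action 3: reduce by T -> F : pop 1, push T -> stack = [T] (size 1)
  Action 4: shift '*' : push -> stack = [T, *] (size 2)
  Action 5: shift 'num' : push -> stack = [T, *, num] (size 3)
Final stack size: 3

3


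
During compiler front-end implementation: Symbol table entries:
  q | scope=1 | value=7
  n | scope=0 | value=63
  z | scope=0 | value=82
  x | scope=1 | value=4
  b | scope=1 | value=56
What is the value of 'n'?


Searching symbol table for 'n':
  q | scope=1 | value=7
  n | scope=0 | value=63 <- MATCH
  z | scope=0 | value=82
  x | scope=1 | value=4
  b | scope=1 | value=56
Found 'n' at scope 0 with value 63

63


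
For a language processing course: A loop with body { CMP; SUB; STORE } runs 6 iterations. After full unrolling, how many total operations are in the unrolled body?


Loop body operations: CMP, SUB, STORE (3 ops per iteration)
Unrolling 6 iterations:
  Iteration 1: CMP, SUB, STORE (3 ops)
  Iteration 2: CMP, SUB, STORE (3 ops)
  Iteration 3: CMP, SUB, STORE (3 ops)
  Iteration 4: CMP, SUB, STORE (3 ops)
  Iteration 5: CMP, SUB, STORE (3 ops)
  Iteration 6: CMP, SUB, STORE (3 ops)
Total: 6 iterations * 3 ops/iter = 18 operations

18


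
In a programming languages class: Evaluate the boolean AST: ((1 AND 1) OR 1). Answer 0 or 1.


Step 1: Evaluate inner node
  1 AND 1 = 1
Step 2: Evaluate root node
  1 OR 1 = 1

1


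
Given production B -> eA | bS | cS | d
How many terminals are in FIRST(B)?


Production: B -> eA | bS | cS | d
Examining each alternative for leading terminals:
  B -> eA : first terminal = 'e'
  B -> bS : first terminal = 'b'
  B -> cS : first terminal = 'c'
  B -> d : first terminal = 'd'
FIRST(B) = {b, c, d, e}
Count: 4

4


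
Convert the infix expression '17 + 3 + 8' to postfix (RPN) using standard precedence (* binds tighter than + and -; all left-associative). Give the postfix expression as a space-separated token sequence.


Applying the shunting-yard algorithm:
  Operand 17 -> output
  Push '+' onto operator stack -> op-stack: [+]
  Operand 3 -> output
  See '+' (prec 1); top '+' (prec 1) >= it -> pop '+' to output
  Push '+' onto operator stack -> op-stack: [+]
  Operand 8 -> output
  End of input: pop '+' to output
Postfix result: 17 3 + 8 +

17 3 + 8 +


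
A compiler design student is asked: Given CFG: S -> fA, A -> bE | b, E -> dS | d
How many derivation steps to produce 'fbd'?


Grammar: S -> fA, A -> bE | b, E -> dS | d
Deriving 'fbd':
Step 1: S -> fA => fA
Step 2: A -> bE => fbE
Step 3: E -> d => fbd
Total derivation steps: 3

3


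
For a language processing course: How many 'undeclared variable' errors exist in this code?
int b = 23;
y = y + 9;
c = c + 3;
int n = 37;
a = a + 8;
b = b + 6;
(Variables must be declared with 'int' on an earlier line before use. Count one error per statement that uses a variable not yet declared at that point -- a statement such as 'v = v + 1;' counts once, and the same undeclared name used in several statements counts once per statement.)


Scanning code line by line:
  Line 1: declare 'b' -> declared = ['b']
  Line 2: use 'y' -> ERROR (undeclared)
  Line 3: use 'c' -> ERROR (undeclared)
  Line 4: declare 'n' -> declared = ['b', 'n']
  Line 5: use 'a' -> ERROR (undeclared)
  Line 6: use 'b' -> OK (declared)
Total undeclared variable errors: 3

3


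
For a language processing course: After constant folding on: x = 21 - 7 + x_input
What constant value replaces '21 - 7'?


Identifying constant sub-expression:
  Original: x = 21 - 7 + x_input
  21 and 7 are both compile-time constants
  Evaluating: 21 - 7 = 14
  After folding: x = 14 + x_input

14


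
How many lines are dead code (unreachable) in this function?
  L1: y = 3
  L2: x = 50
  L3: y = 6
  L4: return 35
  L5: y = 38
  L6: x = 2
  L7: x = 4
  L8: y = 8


Analyzing control flow:
  L1: reachable (before return)
  L2: reachable (before return)
  L3: reachable (before return)
  L4: reachable (return statement)
  L5: DEAD (after return at L4)
  L6: DEAD (after return at L4)
  L7: DEAD (after return at L4)
  L8: DEAD (after return at L4)
Return at L4, total lines = 8
Dead lines: L5 through L8
Count: 4

4


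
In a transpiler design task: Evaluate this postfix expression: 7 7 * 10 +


Processing tokens left to right:
Push 7, Push 7
Pop 7 and 7, compute 7 * 7 = 49, push 49
Push 10
Pop 49 and 10, compute 49 + 10 = 59, push 59
Stack result: 59

59


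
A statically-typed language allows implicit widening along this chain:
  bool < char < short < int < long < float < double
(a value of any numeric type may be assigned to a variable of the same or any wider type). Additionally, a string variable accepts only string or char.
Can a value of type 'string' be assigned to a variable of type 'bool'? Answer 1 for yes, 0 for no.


Target variable type: bool
Source value type: string
Rule: string cannot widen to any numeric type
Result: 0

0


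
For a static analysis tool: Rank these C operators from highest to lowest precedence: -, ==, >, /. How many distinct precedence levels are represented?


Looking up precedence for each operator:
  - -> precedence 5
  == -> precedence 3
  > -> precedence 4
  / -> precedence 6
Sorted highest to lowest: /, -, >, ==
Distinct precedence values: [6, 5, 4, 3]
Number of distinct levels: 4

4


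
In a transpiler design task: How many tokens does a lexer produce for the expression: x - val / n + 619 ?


Scanning 'x - val / n + 619'
Token 1: 'x' -> identifier
Token 2: '-' -> operator
Token 3: 'val' -> identifier
Token 4: '/' -> operator
Token 5: 'n' -> identifier
Token 6: '+' -> operator
Token 7: '619' -> integer_literal
Total tokens: 7

7


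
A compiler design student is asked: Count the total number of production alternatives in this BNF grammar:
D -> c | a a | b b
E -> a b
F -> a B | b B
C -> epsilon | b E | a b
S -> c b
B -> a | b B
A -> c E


Counting alternatives per rule:
  D: 3 alternative(s)
  E: 1 alternative(s)
  F: 2 alternative(s)
  C: 3 alternative(s)
  S: 1 alternative(s)
  B: 2 alternative(s)
  A: 1 alternative(s)
Sum: 3 + 1 + 2 + 3 + 1 + 2 + 1 = 13

13


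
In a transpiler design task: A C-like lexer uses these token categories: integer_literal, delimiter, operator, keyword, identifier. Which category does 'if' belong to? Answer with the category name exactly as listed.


Token: 'if'
Checking categories:
  identifier: no
  integer_literal: no
  operator: no
  keyword: YES
  delimiter: no
Category: keyword

keyword


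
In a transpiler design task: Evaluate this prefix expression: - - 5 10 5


Parsing prefix expression: - - 5 10 5
Step 1: Innermost operation '- 5 10'
  5 - 10 = -5
Step 2: Outer operation '- [-5] 5'
  -5 - 5 = -10

-10


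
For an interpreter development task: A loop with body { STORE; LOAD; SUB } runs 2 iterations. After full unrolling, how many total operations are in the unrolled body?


Loop body operations: STORE, LOAD, SUB (3 ops per iteration)
Unrolling 2 iterations:
  Iteration 1: STORE, LOAD, SUB (3 ops)
  Iteration 2: STORE, LOAD, SUB (3 ops)
Total: 2 iterations * 3 ops/iter = 6 operations

6


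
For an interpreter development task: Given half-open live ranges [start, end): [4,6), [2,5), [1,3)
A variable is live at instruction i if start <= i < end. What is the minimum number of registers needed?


Live ranges:
  Var0: [4, 6)
  Var1: [2, 5)
  Var2: [1, 3)
Sweep-line events (position, delta, active):
  pos=1 start -> active=1
  pos=2 start -> active=2
  pos=3 end -> active=1
  pos=4 start -> active=2
  pos=5 end -> active=1
  pos=6 end -> active=0
Maximum simultaneous active: 2
Minimum registers needed: 2

2


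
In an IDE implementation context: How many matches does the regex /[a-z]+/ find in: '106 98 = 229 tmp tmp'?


Pattern: /[a-z]+/ (identifiers)
Input: '106 98 = 229 tmp tmp'
Scanning for matches:
  Match 1: 'tmp'
  Match 2: 'tmp'
Total matches: 2

2


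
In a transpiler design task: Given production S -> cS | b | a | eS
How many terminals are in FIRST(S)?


Production: S -> cS | b | a | eS
Examining each alternative for leading terminals:
  S -> cS : first terminal = 'c'
  S -> b : first terminal = 'b'
  S -> a : first terminal = 'a'
  S -> eS : first terminal = 'e'
FIRST(S) = {a, b, c, e}
Count: 4

4


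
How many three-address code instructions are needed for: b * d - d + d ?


Expression: b * d - d + d
Generating three-address code (respecting * over +/- precedence):
  Instruction 1: t1 = b * d
  Instruction 2: t2 = t1 - d
  Instruction 3: t3 = t2 + d
Total instructions: 3

3


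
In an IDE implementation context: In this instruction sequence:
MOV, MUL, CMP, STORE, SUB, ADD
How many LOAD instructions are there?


Scanning instruction sequence for LOAD:
  Position 1: MOV
  Position 2: MUL
  Position 3: CMP
  Position 4: STORE
  Position 5: SUB
  Position 6: ADD
Matches at positions: []
Total LOAD count: 0

0


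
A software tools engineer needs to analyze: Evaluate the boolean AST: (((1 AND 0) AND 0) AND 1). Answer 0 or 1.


Step 1: Evaluate inner node
  1 AND 0 = 0
Step 2: Evaluate next node
  0 AND 0 = 0
Step 3: Evaluate root node
  0 AND 1 = 0

0


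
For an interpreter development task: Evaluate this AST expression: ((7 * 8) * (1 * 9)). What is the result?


Expression: ((7 * 8) * (1 * 9))
Evaluating step by step:
  7 * 8 = 56
  1 * 9 = 9
  56 * 9 = 504
Result: 504

504


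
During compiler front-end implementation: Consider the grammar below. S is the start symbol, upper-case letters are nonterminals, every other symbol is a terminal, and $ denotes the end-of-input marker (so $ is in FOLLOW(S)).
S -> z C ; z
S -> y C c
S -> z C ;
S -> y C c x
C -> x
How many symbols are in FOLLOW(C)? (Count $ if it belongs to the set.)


S is the start symbol and does not occur in any rule body, so FOLLOW(S) = {$}.
Examining every occurrence of C in a rule body:
  S -> z C ; z : C is followed by terminal ';' -> add ';'
  S -> y C c : C is followed by terminal 'c' -> add 'c'
  S -> z C ; : C is followed by terminal ';' -> add ';' (already in the set)
  S -> y C c x : C is followed by terminal 'c' -> add 'c' (already in the set)
  C -> x : C does not occur in the body -> contributes nothing
FOLLOW(C) = {;, c}
Count: 2

2


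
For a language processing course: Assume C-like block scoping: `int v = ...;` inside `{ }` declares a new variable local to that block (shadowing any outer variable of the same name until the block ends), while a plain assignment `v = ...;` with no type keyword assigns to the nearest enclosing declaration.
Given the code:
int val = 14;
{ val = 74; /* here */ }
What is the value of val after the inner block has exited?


Analyzing scoping rules:
Outer scope: declares val = 14
Inner block: 'val = 74;' has no type keyword, so it is an assignment to the outer val (no shadowing)
The assignment changed the outer variable itself, so the new value persists after the block -> 74
Result: 74

74


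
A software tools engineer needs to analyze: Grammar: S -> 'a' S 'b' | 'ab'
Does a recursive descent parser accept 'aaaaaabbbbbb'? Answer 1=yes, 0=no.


Grammar accepts strings of the form a^n b^n (n >= 1)
Word: 'aaaaaabbbbbb'
Counting: 6 a's and 6 b's
Check: 6 == 6? Yes
Derivation (S -> aSb applied 5 time(s), then S -> ab): S => aSb => aaSbb => aaaSbbb => aaaaSbbbb => aaaaaSbbbbb => aaaaaabbbbbb
Accepted

1


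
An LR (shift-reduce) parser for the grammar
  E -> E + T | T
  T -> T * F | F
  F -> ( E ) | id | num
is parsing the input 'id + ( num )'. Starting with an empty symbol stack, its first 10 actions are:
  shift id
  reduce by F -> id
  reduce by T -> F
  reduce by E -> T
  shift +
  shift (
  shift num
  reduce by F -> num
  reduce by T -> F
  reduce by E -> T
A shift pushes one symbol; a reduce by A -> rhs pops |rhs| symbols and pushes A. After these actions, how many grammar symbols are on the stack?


Tracking the symbol stack through each action:
  Action 1: shift 'id' : push -> stack = [id] (size 1)
  Action 2: reduce by F -> id : pop 1, push F -> stack = [F] (size 1)
  Action 3: reduce by T -> F : pop 1, push T -> stack = [T] (size 1)
  Action 4: reduce by E -> T : pop 1, push E -> stack = [E] (size 1)
  Action 5: shift '+' : push -> stack = [E, +] (size 2)
  Action 6: shift '(' : push -> stack = [E, +, (] (size 3)
  Action 7: shift 'num' : push -> stack = [E, +, (, num] (size 4)
  Action 8: reduce by F -> num : pop 1, push F -> stack = [E, +, (, F] (size 4)
  Action 9: reduce by T -> F : pop 1, push T -> stack = [E, +, (, T] (size 4)
  Action 10: reduce by E -> T : pop 1, push E -> stack = [E, +, (, E] (size 4)
Final stack size: 4

4


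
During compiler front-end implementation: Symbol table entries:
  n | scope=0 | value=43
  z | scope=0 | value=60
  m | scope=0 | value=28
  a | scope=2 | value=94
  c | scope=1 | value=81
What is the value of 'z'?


Searching symbol table for 'z':
  n | scope=0 | value=43
  z | scope=0 | value=60 <- MATCH
  m | scope=0 | value=28
  a | scope=2 | value=94
  c | scope=1 | value=81
Found 'z' at scope 0 with value 60

60


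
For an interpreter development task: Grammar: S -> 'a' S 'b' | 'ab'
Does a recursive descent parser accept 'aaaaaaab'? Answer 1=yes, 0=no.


Grammar accepts strings of the form a^n b^n (n >= 1)
Word: 'aaaaaaab'
Counting: 7 a's and 1 b's
Check: 7 == 1? No
Mismatch: a-count != b-count
Rejected

0


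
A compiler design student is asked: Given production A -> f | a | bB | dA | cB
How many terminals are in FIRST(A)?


Production: A -> f | a | bB | dA | cB
Examining each alternative for leading terminals:
  A -> f : first terminal = 'f'
  A -> a : first terminal = 'a'
  A -> bB : first terminal = 'b'
  A -> dA : first terminal = 'd'
  A -> cB : first terminal = 'c'
FIRST(A) = {a, b, c, d, f}
Count: 5

5


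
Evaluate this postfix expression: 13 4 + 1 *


Processing tokens left to right:
Push 13, Push 4
Pop 13 and 4, compute 13 + 4 = 17, push 17
Push 1
Pop 17 and 1, compute 17 * 1 = 17, push 17
Stack result: 17

17


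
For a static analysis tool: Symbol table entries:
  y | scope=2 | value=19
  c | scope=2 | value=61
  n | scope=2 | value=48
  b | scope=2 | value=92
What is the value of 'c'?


Searching symbol table for 'c':
  y | scope=2 | value=19
  c | scope=2 | value=61 <- MATCH
  n | scope=2 | value=48
  b | scope=2 | value=92
Found 'c' at scope 2 with value 61

61


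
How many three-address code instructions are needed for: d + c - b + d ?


Expression: d + c - b + d
Generating three-address code (respecting * over +/- precedence):
  Instruction 1: t1 = d + c
  Instruction 2: t2 = t1 - b
  Instruction 3: t3 = t2 + d
Total instructions: 3

3


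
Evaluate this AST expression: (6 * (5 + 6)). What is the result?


Expression: (6 * (5 + 6))
Evaluating step by step:
  5 + 6 = 11
  6 * 11 = 66
Result: 66

66


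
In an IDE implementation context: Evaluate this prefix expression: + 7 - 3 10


Parsing prefix expression: + 7 - 3 10
Step 1: Innermost operation '- 3 10'
  3 - 10 = -7
Step 2: Outer operation '+ 7 [-7]'
  7 + -7 = 0

0


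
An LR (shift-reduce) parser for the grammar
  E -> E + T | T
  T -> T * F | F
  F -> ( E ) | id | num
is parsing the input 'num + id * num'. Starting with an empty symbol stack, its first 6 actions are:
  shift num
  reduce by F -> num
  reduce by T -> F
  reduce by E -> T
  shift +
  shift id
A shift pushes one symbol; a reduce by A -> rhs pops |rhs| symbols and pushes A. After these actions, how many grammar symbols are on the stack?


Tracking the symbol stack through each action:
  Action 1: shift 'num' : push -> stack = [num] (size 1)
  Action 2: reduce by F -> num : pop 1, push F -> stack = [F] (size 1)
  Action 3: reduce by T -> F : pop 1, push T -> stack = [T] (size 1)
  Action 4: reduce by E -> T : pop 1, push E -> stack = [E] (size 1)
  Action 5: shift '+' : push -> stack = [E, +] (size 2)
  Action 6: shift 'id' : push -> stack = [E, +, id] (size 3)
Final stack size: 3

3


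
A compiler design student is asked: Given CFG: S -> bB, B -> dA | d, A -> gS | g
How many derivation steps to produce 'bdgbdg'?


Grammar: S -> bB, B -> dA | d, A -> gS | g
Deriving 'bdgbdg':
Step 1: S -> bB => bB
Step 2: B -> dA => bdA
Step 3: A -> gS => bdgS
Step 4: S -> bB => bdgbB
Step 5: B -> dA => bdgbdA
Step 6: A -> g => bdgbdg
Total derivation steps: 6

6


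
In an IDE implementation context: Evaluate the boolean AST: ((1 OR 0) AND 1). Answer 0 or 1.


Step 1: Evaluate inner node
  1 OR 0 = 1
Step 2: Evaluate root node
  1 AND 1 = 1

1


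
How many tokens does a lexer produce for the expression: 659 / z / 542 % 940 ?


Scanning '659 / z / 542 % 940'
Token 1: '659' -> integer_literal
Token 2: '/' -> operator
Token 3: 'z' -> identifier
Token 4: '/' -> operator
Token 5: '542' -> integer_literal
Token 6: '%' -> operator
Token 7: '940' -> integer_literal
Total tokens: 7

7


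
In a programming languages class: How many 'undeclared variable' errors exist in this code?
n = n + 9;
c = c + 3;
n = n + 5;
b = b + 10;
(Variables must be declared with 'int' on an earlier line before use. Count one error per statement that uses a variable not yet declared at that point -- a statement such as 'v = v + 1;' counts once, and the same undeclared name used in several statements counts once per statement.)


Scanning code line by line:
  Line 1: use 'n' -> ERROR (undeclared)
  Line 2: use 'c' -> ERROR (undeclared)
  Line 3: use 'n' -> ERROR (undeclared)
  Line 4: use 'b' -> ERROR (undeclared)
Total undeclared variable errors: 4

4


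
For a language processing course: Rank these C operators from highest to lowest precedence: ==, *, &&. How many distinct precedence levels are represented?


Looking up precedence for each operator:
  == -> precedence 3
  * -> precedence 6
  && -> precedence 2
Sorted highest to lowest: *, ==, &&
Distinct precedence values: [6, 3, 2]
Number of distinct levels: 3

3


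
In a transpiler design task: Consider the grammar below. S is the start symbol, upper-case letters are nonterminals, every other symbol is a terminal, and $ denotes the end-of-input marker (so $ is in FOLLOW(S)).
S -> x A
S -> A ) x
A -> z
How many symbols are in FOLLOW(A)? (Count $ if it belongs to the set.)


S is the start symbol and does not occur in any rule body, so FOLLOW(S) = {$}.
Examining every occurrence of A in a rule body:
  S -> x A : A is at the right end -> add FOLLOW(S) = {$}
  S -> A ) x : A is followed by terminal ')' -> add ')'
  A -> z : A does not occur in the body -> contributes nothing
FOLLOW(A) = {), $}
Count: 2

2


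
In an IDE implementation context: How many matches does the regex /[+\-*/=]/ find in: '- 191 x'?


Pattern: /[+\-*/=]/ (operators)
Input: '- 191 x'
Scanning for matches:
  Match 1: '-'
Total matches: 1

1


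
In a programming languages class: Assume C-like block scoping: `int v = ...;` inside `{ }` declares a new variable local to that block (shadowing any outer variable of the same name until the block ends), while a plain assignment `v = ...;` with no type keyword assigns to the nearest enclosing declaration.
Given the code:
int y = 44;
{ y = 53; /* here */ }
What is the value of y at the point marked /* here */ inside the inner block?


Analyzing scoping rules:
Outer scope: declares y = 44
Inner block: 'y = 53;' has no type keyword, so it is an assignment to the outer y (no shadowing)
Inside the block, after the assignment -> 53
Result: 53

53


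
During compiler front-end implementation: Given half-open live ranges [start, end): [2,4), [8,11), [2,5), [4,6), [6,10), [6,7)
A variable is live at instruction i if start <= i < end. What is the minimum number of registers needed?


Live ranges:
  Var0: [2, 4)
  Var1: [8, 11)
  Var2: [2, 5)
  Var3: [4, 6)
  Var4: [6, 10)
  Var5: [6, 7)
Sweep-line events (position, delta, active):
  pos=2 start -> active=1
  pos=2 start -> active=2
  pos=4 end -> active=1
  pos=4 start -> active=2
  pos=5 end -> active=1
  pos=6 end -> active=0
  pos=6 start -> active=1
  pos=6 start -> active=2
  pos=7 end -> active=1
  pos=8 start -> active=2
  pos=10 end -> active=1
  pos=11 end -> active=0
Maximum simultaneous active: 2
Minimum registers needed: 2

2


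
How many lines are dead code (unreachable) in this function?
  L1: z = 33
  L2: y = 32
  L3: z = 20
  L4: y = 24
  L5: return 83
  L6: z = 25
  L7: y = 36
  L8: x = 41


Analyzing control flow:
  L1: reachable (before return)
  L2: reachable (before return)
  L3: reachable (before return)
  L4: reachable (before return)
  L5: reachable (return statement)
  L6: DEAD (after return at L5)
  L7: DEAD (after return at L5)
  L8: DEAD (after return at L5)
Return at L5, total lines = 8
Dead lines: L6 through L8
Count: 3

3


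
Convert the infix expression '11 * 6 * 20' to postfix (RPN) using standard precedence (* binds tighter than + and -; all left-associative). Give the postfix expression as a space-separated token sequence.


Applying the shunting-yard algorithm:
  Operand 11 -> output
  Push '*' onto operator stack -> op-stack: [*]
  Operand 6 -> output
  See '*' (prec 2); top '*' (prec 2) >= it -> pop '*' to output
  Push '*' onto operator stack -> op-stack: [*]
  Operand 20 -> output
  End of input: pop '*' to output
Postfix result: 11 6 * 20 *

11 6 * 20 *


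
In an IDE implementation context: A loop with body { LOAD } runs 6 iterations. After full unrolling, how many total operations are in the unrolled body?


Loop body operations: LOAD (1 op per iteration)
Unrolling 6 iterations:
  Iteration 1: LOAD (1 ops)
  Iteration 2: LOAD (1 ops)
  Iteration 3: LOAD (1 ops)
  Iteration 4: LOAD (1 ops)
  Iteration 5: LOAD (1 ops)
  Iteration 6: LOAD (1 ops)
Total: 6 iterations * 1 ops/iter = 6 operations

6


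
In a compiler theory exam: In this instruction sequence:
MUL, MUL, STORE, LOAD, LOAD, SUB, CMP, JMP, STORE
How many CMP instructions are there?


Scanning instruction sequence for CMP:
  Position 1: MUL
  Position 2: MUL
  Position 3: STORE
  Position 4: LOAD
  Position 5: LOAD
  Position 6: SUB
  Position 7: CMP <- MATCH
  Position 8: JMP
  Position 9: STORE
Matches at positions: [7]
Total CMP count: 1

1


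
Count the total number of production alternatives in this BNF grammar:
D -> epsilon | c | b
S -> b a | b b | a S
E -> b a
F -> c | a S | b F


Counting alternatives per rule:
  D: 3 alternative(s)
  S: 3 alternative(s)
  E: 1 alternative(s)
  F: 3 alternative(s)
Sum: 3 + 3 + 1 + 3 = 10

10


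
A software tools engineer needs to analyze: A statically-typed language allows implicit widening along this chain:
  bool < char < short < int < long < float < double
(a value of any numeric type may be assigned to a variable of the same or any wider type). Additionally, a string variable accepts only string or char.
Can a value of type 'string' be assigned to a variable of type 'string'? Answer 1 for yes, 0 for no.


Target variable type: string
Source value type: string
Rule: string accepts only {string, char}
  source 'string' in {string, char}? Yes
Result: 1

1


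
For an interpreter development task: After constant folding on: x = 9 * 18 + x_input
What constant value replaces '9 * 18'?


Identifying constant sub-expression:
  Original: x = 9 * 18 + x_input
  9 and 18 are both compile-time constants
  Evaluating: 9 * 18 = 162
  After folding: x = 162 + x_input

162


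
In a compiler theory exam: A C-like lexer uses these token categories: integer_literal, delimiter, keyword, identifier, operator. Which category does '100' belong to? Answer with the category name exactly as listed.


Token: '100'
Checking categories:
  identifier: no
  integer_literal: YES
  operator: no
  keyword: no
  delimiter: no
Category: integer_literal

integer_literal


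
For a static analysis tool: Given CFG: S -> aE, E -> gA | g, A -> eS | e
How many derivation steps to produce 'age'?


Grammar: S -> aE, E -> gA | g, A -> eS | e
Deriving 'age':
Step 1: S -> aE => aE
Step 2: E -> gA => agA
Step 3: A -> e => age
Total derivation steps: 3

3


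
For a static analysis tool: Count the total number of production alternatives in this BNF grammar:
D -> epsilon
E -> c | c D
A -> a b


Counting alternatives per rule:
  D: 1 alternative(s)
  E: 2 alternative(s)
  A: 1 alternative(s)
Sum: 1 + 2 + 1 = 4

4


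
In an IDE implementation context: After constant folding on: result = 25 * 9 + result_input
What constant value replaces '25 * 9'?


Identifying constant sub-expression:
  Original: result = 25 * 9 + result_input
  25 and 9 are both compile-time constants
  Evaluating: 25 * 9 = 225
  After folding: result = 225 + result_input

225


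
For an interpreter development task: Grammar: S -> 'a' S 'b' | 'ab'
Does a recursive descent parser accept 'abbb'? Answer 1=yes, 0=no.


Grammar accepts strings of the form a^n b^n (n >= 1)
Word: 'abbb'
Counting: 1 a's and 3 b's
Check: 1 == 3? No
Mismatch: a-count != b-count
Rejected

0


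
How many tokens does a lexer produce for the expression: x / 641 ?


Scanning 'x / 641'
Token 1: 'x' -> identifier
Token 2: '/' -> operator
Token 3: '641' -> integer_literal
Total tokens: 3

3


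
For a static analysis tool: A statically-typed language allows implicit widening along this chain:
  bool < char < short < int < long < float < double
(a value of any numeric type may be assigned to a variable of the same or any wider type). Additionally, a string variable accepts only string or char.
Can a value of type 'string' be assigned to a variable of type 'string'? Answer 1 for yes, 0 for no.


Target variable type: string
Source value type: string
Rule: string accepts only {string, char}
  source 'string' in {string, char}? Yes
Result: 1

1


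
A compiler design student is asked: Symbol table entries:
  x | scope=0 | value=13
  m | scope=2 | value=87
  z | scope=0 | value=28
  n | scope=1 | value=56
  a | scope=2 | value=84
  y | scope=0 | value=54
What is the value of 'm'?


Searching symbol table for 'm':
  x | scope=0 | value=13
  m | scope=2 | value=87 <- MATCH
  z | scope=0 | value=28
  n | scope=1 | value=56
  a | scope=2 | value=84
  y | scope=0 | value=54
Found 'm' at scope 2 with value 87

87


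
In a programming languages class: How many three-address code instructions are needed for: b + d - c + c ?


Expression: b + d - c + c
Generating three-address code (respecting * over +/- precedence):
  Instruction 1: t1 = b + d
  Instruction 2: t2 = t1 - c
  Instruction 3: t3 = t2 + c
Total instructions: 3

3


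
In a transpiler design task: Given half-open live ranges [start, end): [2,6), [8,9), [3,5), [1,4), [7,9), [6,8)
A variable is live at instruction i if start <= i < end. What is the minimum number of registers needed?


Live ranges:
  Var0: [2, 6)
  Var1: [8, 9)
  Var2: [3, 5)
  Var3: [1, 4)
  Var4: [7, 9)
  Var5: [6, 8)
Sweep-line events (position, delta, active):
  pos=1 start -> active=1
  pos=2 start -> active=2
  pos=3 start -> active=3
  pos=4 end -> active=2
  pos=5 end -> active=1
  pos=6 end -> active=0
  pos=6 start -> active=1
  pos=7 start -> active=2
  pos=8 end -> active=1
  pos=8 start -> active=2
  pos=9 end -> active=1
  pos=9 end -> active=0
Maximum simultaneous active: 3
Minimum registers needed: 3

3


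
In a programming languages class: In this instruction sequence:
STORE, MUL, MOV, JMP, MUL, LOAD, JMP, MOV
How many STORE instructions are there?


Scanning instruction sequence for STORE:
  Position 1: STORE <- MATCH
  Position 2: MUL
  Position 3: MOV
  Position 4: JMP
  Position 5: MUL
  Position 6: LOAD
  Position 7: JMP
  Position 8: MOV
Matches at positions: [1]
Total STORE count: 1

1


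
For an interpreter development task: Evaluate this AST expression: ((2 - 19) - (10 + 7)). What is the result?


Expression: ((2 - 19) - (10 + 7))
Evaluating step by step:
  2 - 19 = -17
  10 + 7 = 17
  -17 - 17 = -34
Result: -34

-34


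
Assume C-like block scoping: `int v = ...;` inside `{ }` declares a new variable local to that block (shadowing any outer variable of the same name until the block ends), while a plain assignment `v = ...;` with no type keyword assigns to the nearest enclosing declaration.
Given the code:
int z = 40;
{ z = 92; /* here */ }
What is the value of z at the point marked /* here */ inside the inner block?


Analyzing scoping rules:
Outer scope: declares z = 40
Inner block: 'z = 92;' has no type keyword, so it is an assignment to the outer z (no shadowing)
Inside the block, after the assignment -> 92
Result: 92

92
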